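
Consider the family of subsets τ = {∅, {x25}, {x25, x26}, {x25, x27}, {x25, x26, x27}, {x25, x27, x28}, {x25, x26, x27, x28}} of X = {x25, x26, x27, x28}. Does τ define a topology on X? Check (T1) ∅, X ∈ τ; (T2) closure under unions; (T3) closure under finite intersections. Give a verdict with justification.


τ IS a topology on X.

Axiom (T1): ∅ ∈ τ? Yes; X ∈ τ? Yes.
Axiom (T2/T3): check pairwise unions and intersections of members of τ.
All pairwise intersections and unions checked — each lies in τ. Therefore τ satisfies (T1), (T2), (T3): it IS a topology on X.


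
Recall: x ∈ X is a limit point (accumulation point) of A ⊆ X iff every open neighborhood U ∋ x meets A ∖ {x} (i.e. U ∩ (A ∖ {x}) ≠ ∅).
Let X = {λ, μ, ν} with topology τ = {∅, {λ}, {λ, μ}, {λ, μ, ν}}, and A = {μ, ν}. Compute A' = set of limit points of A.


A' = {ν}

For each x ∈ X, list the open sets U ∈ τ with x ∈ U, then check whether U ∩ (A ∖ {x}) ≠ ∅ for every such U.
  x = λ: open {λ} ∋ x has {λ} ∩ (A ∖ {λ}) = ∅, so x is NOT a limit point.
  x = μ: open {λ, μ} ∋ x has {λ, μ} ∩ (A ∖ {μ}) = ∅, so x is NOT a limit point.
  x = ν: opens ∋ x are {λ, μ, ν}; each meets A ∖ {ν}, so x IS a limit point.
Collecting: A' = {ν}.


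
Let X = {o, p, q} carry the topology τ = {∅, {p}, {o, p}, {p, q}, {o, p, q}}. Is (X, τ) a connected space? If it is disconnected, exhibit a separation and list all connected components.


(X, τ) is connected.

Find clopen sets (U ∈ τ with X ∖ U ∈ τ):
  U = ∅, X ∖ U = {o, p, q} — both open, so U is clopen.
  U = {o, p, q}, X ∖ U = ∅ — both open, so U is clopen.
Only trivial clopens (∅ and X) exist, so (X, τ) is connected.
Compute connected components by grouping points that agree on all clopens:
  component: {o, p, q}


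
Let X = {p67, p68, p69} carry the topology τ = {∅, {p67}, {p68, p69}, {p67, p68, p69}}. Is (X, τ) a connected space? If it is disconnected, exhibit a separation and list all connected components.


(X, τ) is disconnected; components = [{p67}, {p68, p69}].

Find clopen sets (U ∈ τ with X ∖ U ∈ τ):
  U = ∅, X ∖ U = {p67, p68, p69} — both open, so U is clopen.
  U = {p67}, X ∖ U = {p68, p69} — both open, so U is clopen.
  U = {p68, p69}, X ∖ U = {p67} — both open, so U is clopen.
  U = {p67, p68, p69}, X ∖ U = ∅ — both open, so U is clopen.
Nontrivial clopen(s) exist: e.g. {p67}. So (X, τ) is disconnected.
Compute connected components by grouping points that agree on all clopens:
  component: {p67}
  component: {p68, p69}


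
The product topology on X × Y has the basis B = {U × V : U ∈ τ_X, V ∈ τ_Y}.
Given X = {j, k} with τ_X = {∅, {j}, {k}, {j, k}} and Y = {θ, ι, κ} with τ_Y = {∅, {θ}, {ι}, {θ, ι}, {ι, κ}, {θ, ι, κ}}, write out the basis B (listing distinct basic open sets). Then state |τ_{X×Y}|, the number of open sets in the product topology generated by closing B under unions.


Basis B = {∅ × ∅, {j} × {θ}, {j} × {ι}, {k} × {θ}, {k} × {ι}, {j} × {θ, ι}, {j, k} × {θ}, {j} × {ι, κ}, {j, k} × {ι}, {k} × {θ, ι}, {k} × {ι, κ}, {j} × {θ, ι, κ}, {k} × {θ, ι, κ}, {j, k} × {θ, ι}, {j, k} × {ι, κ}, {j, k} × {θ, ι, κ}}; |τ_{X×Y}| = 36.

Enumerate products U × V with U ∈ τ_X, V ∈ τ_Y (deduplicated):
  ∅ × ∅ = {} (∅)
  {j} × {θ} = {(j,θ)}
  {j} × {ι} = {(j,ι)}
  {k} × {θ} = {(k,θ)}
  {k} × {ι} = {(k,ι)}
  {j} × {θ, ι} = {(j,θ), (j,ι)}
  {j, k} × {θ} = {(j,θ), (k,θ)}
  {j} × {ι, κ} = {(j,ι), (j,κ)}
  {j, k} × {ι} = {(j,ι), (k,ι)}
  {k} × {θ, ι} = {(k,θ), (k,ι)}
  {k} × {ι, κ} = {(k,ι), (k,κ)}
  {j} × {θ, ι, κ} = {(j,θ), (j,ι), (j,κ)}
  {k} × {θ, ι, κ} = {(k,θ), (k,ι), (k,κ)}
  {j, k} × {θ, ι} = {(j,θ), (j,ι), (k,θ), (k,ι)}
  {j, k} × {ι, κ} = {(j,ι), (j,κ), (k,ι), (k,κ)}
  {j, k} × {θ, ι, κ} = {(j,θ), (j,ι), (j,κ), (k,θ), (k,ι), (k,κ)}
These 16 distinct sets form the basis B.
Close under arbitrary unions to get τ_{X×Y}; counting gives |τ_{X×Y}| = 36.


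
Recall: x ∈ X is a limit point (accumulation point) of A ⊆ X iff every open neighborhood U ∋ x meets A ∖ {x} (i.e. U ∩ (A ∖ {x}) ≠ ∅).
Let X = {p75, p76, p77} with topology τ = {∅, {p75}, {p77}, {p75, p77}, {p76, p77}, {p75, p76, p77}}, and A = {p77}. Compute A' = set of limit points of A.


A' = {p76}

For each x ∈ X, list the open sets U ∈ τ with x ∈ U, then check whether U ∩ (A ∖ {x}) ≠ ∅ for every such U.
  x = p75: open {p75} ∋ x has {p75} ∩ (A ∖ {p75}) = ∅, so x is NOT a limit point.
  x = p76: opens ∋ x are {p76, p77}, {p75, p76, p77}; each meets A ∖ {p76}, so x IS a limit point.
  x = p77: open {p77} ∋ x has {p77} ∩ (A ∖ {p77}) = ∅, so x is NOT a limit point.
Collecting: A' = {p76}.


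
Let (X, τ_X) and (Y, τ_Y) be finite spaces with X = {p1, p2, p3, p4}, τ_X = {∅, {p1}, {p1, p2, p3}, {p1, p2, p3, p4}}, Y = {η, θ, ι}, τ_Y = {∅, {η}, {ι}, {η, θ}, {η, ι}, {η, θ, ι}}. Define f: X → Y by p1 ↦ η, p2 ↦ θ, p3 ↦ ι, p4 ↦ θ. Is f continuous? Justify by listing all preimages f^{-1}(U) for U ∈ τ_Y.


f is NOT continuous.

Compute f^{-1}(U) for each U ∈ τ_Y:
  U = ∅: f^{-1}(U) = ∅ ∈ τ_X ✓.
  U = {η}: f^{-1}(U) = {p1} ∈ τ_X ✓.
  U = {ι}: f^{-1}(U) = {p3} ∉ τ_X ✗.
  U = {η, θ}: f^{-1}(U) = {p1, p2, p4} ∉ τ_X ✗.
  U = {η, ι}: f^{-1}(U) = {p1, p3} ∉ τ_X ✗.
  U = {η, θ, ι}: f^{-1}(U) = {p1, p2, p3, p4} ∈ τ_X ✓.
Found U = {ι} with f^{-1}(U) = {p3} not in τ_X. Therefore f is NOT continuous.


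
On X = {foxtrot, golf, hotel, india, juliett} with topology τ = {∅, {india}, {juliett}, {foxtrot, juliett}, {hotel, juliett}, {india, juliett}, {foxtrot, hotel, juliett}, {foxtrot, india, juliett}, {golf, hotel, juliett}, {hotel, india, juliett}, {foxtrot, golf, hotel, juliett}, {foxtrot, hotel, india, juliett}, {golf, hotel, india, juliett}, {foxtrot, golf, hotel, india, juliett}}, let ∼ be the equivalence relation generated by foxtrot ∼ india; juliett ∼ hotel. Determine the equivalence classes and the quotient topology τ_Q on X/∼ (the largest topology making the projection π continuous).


X/∼ = {[foxtrot=india], [golf], [hotel=juliett]}; |τ_Q| = 5.

Equivalence classes: [foxtrot=india], [golf], [hotel=juliett].
Quotient map π: X → X/∼ sends foxtrot ↦ [foxtrot=india], golf ↦ [golf], hotel ↦ [hotel=juliett], india ↦ [foxtrot=india], juliett ↦ [hotel=juliett].
For each subset V ⊆ X/∼, compute π^{-1}(V) ⊆ X and check whether π^{-1}(V) ∈ τ. V is open in τ_Q iff π^{-1}(V) ∈ τ.
  V = {}: π^{-1}(V) = ∅ ∈ τ ✓.
  V = {[foxtrot=india]}: π^{-1}(V) = {foxtrot, india} ∉ τ ✗.
  V = {[golf]}: π^{-1}(V) = {golf} ∉ τ ✗.
  V = {[foxtrot=india], [golf]}: π^{-1}(V) = {foxtrot, golf, india} ∉ τ ✗.
  V = {[hotel=juliett]}: π^{-1}(V) = {hotel, juliett} ∈ τ ✓.
  V = {[foxtrot=india], [hotel=juliett]}: π^{-1}(V) = {foxtrot, hotel, india, juliett} ∈ τ ✓.
  V = {[golf], [hotel=juliett]}: π^{-1}(V) = {golf, hotel, juliett} ∈ τ ✓.
  V = {[foxtrot=india], [golf], [hotel=juliett]}: π^{-1}(V) = {foxtrot, golf, hotel, india, juliett} ∈ τ ✓.
Open sets in the quotient: τ_Q = {{}, {[hotel=juliett]}, {[foxtrot=india], [hotel=juliett]}, {[golf], [hotel=juliett]}, {[foxtrot=india], [golf], [hotel=juliett]}} (5 elements).


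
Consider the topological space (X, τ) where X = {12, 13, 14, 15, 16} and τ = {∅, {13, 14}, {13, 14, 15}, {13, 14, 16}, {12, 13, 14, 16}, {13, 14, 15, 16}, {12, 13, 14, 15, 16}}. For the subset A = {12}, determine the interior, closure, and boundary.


int(A) = ∅, cl(A) = {12}, ∂A = {12}.

Closed sets in (X, τ) are complements of opens:
  closed(X, τ) = {∅, {12}, {15}, {12, 15}, {12, 16}, {12, 15, 16}, {12, 13, 14, 15, 16}}.
int(A) = ⋃ {U ∈ τ : U ⊆ A}. Opens contained in A: ∅.
Taking the union of these: int(A) = ∅.
cl(A) = ⋂ {C closed : A ⊆ C}. Closed sets containing A: {12}, {12, 15}, {12, 16}, {12, 15, 16}, {12, 13, 14, 15, 16}.
Intersecting these: cl(A) = {12}.
∂A = cl(A) ∖ int(A) = {12} ∖ ∅ = {12}.


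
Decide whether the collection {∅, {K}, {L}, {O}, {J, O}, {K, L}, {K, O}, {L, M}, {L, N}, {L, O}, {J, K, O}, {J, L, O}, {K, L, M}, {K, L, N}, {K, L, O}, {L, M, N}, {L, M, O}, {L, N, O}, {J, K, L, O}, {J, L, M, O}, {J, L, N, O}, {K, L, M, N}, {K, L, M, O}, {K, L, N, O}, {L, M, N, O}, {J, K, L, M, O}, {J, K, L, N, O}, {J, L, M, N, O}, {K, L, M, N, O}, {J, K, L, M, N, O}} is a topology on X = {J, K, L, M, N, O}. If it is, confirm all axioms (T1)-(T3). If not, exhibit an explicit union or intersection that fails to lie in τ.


τ IS a topology on X.

Axiom (T1): ∅ ∈ τ? Yes; X ∈ τ? Yes.
Axiom (T2/T3): check pairwise unions and intersections of members of τ.
All pairwise intersections and unions checked — each lies in τ. Therefore τ satisfies (T1), (T2), (T3): it IS a topology on X.


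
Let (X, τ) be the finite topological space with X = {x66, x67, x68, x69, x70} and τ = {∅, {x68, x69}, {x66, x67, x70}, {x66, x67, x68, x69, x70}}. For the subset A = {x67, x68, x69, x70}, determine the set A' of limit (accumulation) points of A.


A' = {x66, x67, x68, x69, x70}

For each x ∈ X, list the open sets U ∈ τ with x ∈ U, then check whether U ∩ (A ∖ {x}) ≠ ∅ for every such U.
  x = x66: opens ∋ x are {x66, x67, x70}, {x66, x67, x68, x69, x70}; each meets A ∖ {x66}, so x IS a limit point.
  x = x67: opens ∋ x are {x66, x67, x70}, {x66, x67, x68, x69, x70}; each meets A ∖ {x67}, so x IS a limit point.
  x = x68: opens ∋ x are {x68, x69}, {x66, x67, x68, x69, x70}; each meets A ∖ {x68}, so x IS a limit point.
  x = x69: opens ∋ x are {x68, x69}, {x66, x67, x68, x69, x70}; each meets A ∖ {x69}, so x IS a limit point.
  x = x70: opens ∋ x are {x66, x67, x70}, {x66, x67, x68, x69, x70}; each meets A ∖ {x70}, so x IS a limit point.
Collecting: A' = {x66, x67, x68, x69, x70}.


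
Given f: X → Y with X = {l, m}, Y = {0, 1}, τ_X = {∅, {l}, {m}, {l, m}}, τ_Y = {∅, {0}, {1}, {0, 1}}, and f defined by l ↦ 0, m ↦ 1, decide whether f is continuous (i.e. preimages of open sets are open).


f IS continuous.

Compute f^{-1}(U) for each U ∈ τ_Y:
  U = ∅: f^{-1}(U) = ∅ ∈ τ_X ✓.
  U = {0}: f^{-1}(U) = {l} ∈ τ_X ✓.
  U = {1}: f^{-1}(U) = {m} ∈ τ_X ✓.
  U = {0, 1}: f^{-1}(U) = {l, m} ∈ τ_X ✓.
Every preimage lies in τ_X, so f IS continuous.


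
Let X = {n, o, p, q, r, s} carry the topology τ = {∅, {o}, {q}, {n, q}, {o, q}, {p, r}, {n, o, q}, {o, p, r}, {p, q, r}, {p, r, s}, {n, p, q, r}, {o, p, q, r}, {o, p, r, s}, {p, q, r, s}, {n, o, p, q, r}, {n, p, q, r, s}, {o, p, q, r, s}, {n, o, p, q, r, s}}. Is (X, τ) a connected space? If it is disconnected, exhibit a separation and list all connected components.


(X, τ) is disconnected; components = [{o}, {n, q}, {p, r, s}].

Find clopen sets (U ∈ τ with X ∖ U ∈ τ):
  U = ∅, X ∖ U = {n, o, p, q, r, s} — both open, so U is clopen.
  U = {o}, X ∖ U = {n, p, q, r, s} — both open, so U is clopen.
  U = {n, q}, X ∖ U = {o, p, r, s} — both open, so U is clopen.
  U = {n, o, q}, X ∖ U = {p, r, s} — both open, so U is clopen.
  U = {p, r, s}, X ∖ U = {n, o, q} — both open, so U is clopen.
  U = {o, p, r, s}, X ∖ U = {n, q} — both open, so U is clopen.
  U = {n, p, q, r, s}, X ∖ U = {o} — both open, so U is clopen.
  U = {n, o, p, q, r, s}, X ∖ U = ∅ — both open, so U is clopen.
Nontrivial clopen(s) exist: e.g. {p, r, s}. So (X, τ) is disconnected.
Compute connected components by grouping points that agree on all clopens:
  component: {o}
  component: {n, q}
  component: {p, r, s}


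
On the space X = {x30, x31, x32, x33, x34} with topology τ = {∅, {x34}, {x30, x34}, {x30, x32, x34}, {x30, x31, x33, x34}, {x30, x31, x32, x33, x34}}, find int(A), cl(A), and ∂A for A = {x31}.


int(A) = ∅, cl(A) = {x31, x33}, ∂A = {x31, x33}.

Closed sets in (X, τ) are complements of opens:
  closed(X, τ) = {∅, {x32}, {x31, x33}, {x31, x32, x33}, {x30, x31, x32, x33}, {x30, x31, x32, x33, x34}}.
int(A) = ⋃ {U ∈ τ : U ⊆ A}. Opens contained in A: ∅.
Taking the union of these: int(A) = ∅.
cl(A) = ⋂ {C closed : A ⊆ C}. Closed sets containing A: {x31, x33}, {x31, x32, x33}, {x30, x31, x32, x33}, {x30, x31, x32, x33, x34}.
Intersecting these: cl(A) = {x31, x33}.
∂A = cl(A) ∖ int(A) = {x31, x33} ∖ ∅ = {x31, x33}.


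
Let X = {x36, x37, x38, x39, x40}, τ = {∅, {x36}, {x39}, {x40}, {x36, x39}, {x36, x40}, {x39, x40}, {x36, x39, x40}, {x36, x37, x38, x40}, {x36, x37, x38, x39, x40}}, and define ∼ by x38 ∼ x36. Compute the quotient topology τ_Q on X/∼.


X/∼ = {[x36=x38], [x37], [x39], [x40]}; |τ_Q| = 6.

Equivalence classes: [x36=x38], [x37], [x39], [x40].
Quotient map π: X → X/∼ sends x36 ↦ [x36=x38], x37 ↦ [x37], x38 ↦ [x36=x38], x39 ↦ [x39], x40 ↦ [x40].
For each subset V ⊆ X/∼, compute π^{-1}(V) ⊆ X and check whether π^{-1}(V) ∈ τ. V is open in τ_Q iff π^{-1}(V) ∈ τ.
  V = {}: π^{-1}(V) = ∅ ∈ τ ✓.
  V = {[x36=x38]}: π^{-1}(V) = {x36, x38} ∉ τ ✗.
  V = {[x37]}: π^{-1}(V) = {x37} ∉ τ ✗.
  V = {[x36=x38], [x37]}: π^{-1}(V) = {x36, x37, x38} ∉ τ ✗.
  V = {[x39]}: π^{-1}(V) = {x39} ∈ τ ✓.
  V = {[x36=x38], [x39]}: π^{-1}(V) = {x36, x38, x39} ∉ τ ✗.
  V = {[x37], [x39]}: π^{-1}(V) = {x37, x39} ∉ τ ✗.
  V = {[x36=x38], [x37], [x39]}: π^{-1}(V) = {x36, x37, x38, x39} ∉ τ ✗.
  V = {[x40]}: π^{-1}(V) = {x40} ∈ τ ✓.
  V = {[x36=x38], [x40]}: π^{-1}(V) = {x36, x38, x40} ∉ τ ✗.
  V = {[x37], [x40]}: π^{-1}(V) = {x37, x40} ∉ τ ✗.
  V = {[x36=x38], [x37], [x40]}: π^{-1}(V) = {x36, x37, x38, x40} ∈ τ ✓.
  V = {[x39], [x40]}: π^{-1}(V) = {x39, x40} ∈ τ ✓.
  V = {[x36=x38], [x39], [x40]}: π^{-1}(V) = {x36, x38, x39, x40} ∉ τ ✗.
  V = {[x37], [x39], [x40]}: π^{-1}(V) = {x37, x39, x40} ∉ τ ✗.
  V = {[x36=x38], [x37], [x39], [x40]}: π^{-1}(V) = {x36, x37, x38, x39, x40} ∈ τ ✓.
Open sets in the quotient: τ_Q = {{}, {[x39]}, {[x40]}, {[x36=x38], [x37], [x40]}, {[x39], [x40]}, {[x36=x38], [x37], [x39], [x40]}} (6 elements).


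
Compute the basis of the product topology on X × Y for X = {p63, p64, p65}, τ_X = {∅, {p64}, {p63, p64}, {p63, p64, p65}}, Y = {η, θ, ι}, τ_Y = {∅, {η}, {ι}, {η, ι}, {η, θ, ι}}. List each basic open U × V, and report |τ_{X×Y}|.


Basis B = {∅ × ∅, {p64} × {η}, {p64} × {ι}, {p63, p64} × {η}, {p63, p64} × {ι}, {p64} × {η, ι}, {p63, p64, p65} × {η}, {p63, p64, p65} × {ι}, {p64} × {η, θ, ι}, {p63, p64} × {η, ι}, {p63, p64} × {η, θ, ι}, {p63, p64, p65} × {η, ι}, {p63, p64, p65} × {η, θ, ι}}; |τ_{X×Y}| = 30.

Enumerate products U × V with U ∈ τ_X, V ∈ τ_Y (deduplicated):
  ∅ × ∅ = {} (∅)
  {p64} × {η} = {(p64,η)}
  {p64} × {ι} = {(p64,ι)}
  {p63, p64} × {η} = {(p63,η), (p64,η)}
  {p63, p64} × {ι} = {(p63,ι), (p64,ι)}
  {p64} × {η, ι} = {(p64,η), (p64,ι)}
  {p63, p64, p65} × {η} = {(p63,η), (p64,η), (p65,η)}
  {p63, p64, p65} × {ι} = {(p63,ι), (p64,ι), (p65,ι)}
  {p64} × {η, θ, ι} = {(p64,η), (p64,θ), (p64,ι)}
  {p63, p64} × {η, ι} = {(p63,η), (p63,ι), (p64,η), (p64,ι)}
  {p63, p64} × {η, θ, ι} = {(p63,η), (p63,θ), (p63,ι), (p64,η), (p64,θ), (p64,ι)}
  {p63, p64, p65} × {η, ι} = {(p63,η), (p63,ι), (p64,η), (p64,ι), (p65,η), (p65,ι)}
  {p63, p64, p65} × {η, θ, ι} = {(p63,η), (p63,θ), (p63,ι), (p64,η), (p64,θ), (p64,ι), (p65,η), (p65,θ), (p65,ι)}
These 13 distinct sets form the basis B.
Close under arbitrary unions to get τ_{X×Y}; counting gives |τ_{X×Y}| = 30.


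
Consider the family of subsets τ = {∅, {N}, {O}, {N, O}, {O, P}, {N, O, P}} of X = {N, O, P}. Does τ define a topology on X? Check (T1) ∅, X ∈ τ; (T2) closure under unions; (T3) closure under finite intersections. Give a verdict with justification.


τ IS a topology on X.

Axiom (T1): ∅ ∈ τ? Yes; X ∈ τ? Yes.
Axiom (T2/T3): check pairwise unions and intersections of members of τ.
All pairwise intersections and unions checked — each lies in τ. Therefore τ satisfies (T1), (T2), (T3): it IS a topology on X.


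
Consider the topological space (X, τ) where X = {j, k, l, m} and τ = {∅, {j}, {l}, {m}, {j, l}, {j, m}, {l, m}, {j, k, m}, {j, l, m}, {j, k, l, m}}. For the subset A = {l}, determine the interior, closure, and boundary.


int(A) = {l}, cl(A) = {l}, ∂A = ∅.

Closed sets in (X, τ) are complements of opens:
  closed(X, τ) = {∅, {k}, {l}, {j, k}, {k, l}, {k, m}, {j, k, l}, {j, k, m}, {k, l, m}, {j, k, l, m}}.
int(A) = ⋃ {U ∈ τ : U ⊆ A}. Opens contained in A: ∅, {l}.
Taking the union of these: int(A) = {l}.
cl(A) = ⋂ {C closed : A ⊆ C}. Closed sets containing A: {l}, {k, l}, {j, k, l}, {k, l, m}, {j, k, l, m}.
Intersecting these: cl(A) = {l}.
∂A = cl(A) ∖ int(A) = {l} ∖ {l} = ∅.


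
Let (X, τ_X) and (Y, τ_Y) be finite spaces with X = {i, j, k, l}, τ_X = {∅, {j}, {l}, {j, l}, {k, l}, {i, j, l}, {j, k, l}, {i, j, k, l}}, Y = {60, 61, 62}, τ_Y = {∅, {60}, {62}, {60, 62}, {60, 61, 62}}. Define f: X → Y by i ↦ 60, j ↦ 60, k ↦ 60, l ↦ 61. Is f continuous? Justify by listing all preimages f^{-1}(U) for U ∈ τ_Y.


f is NOT continuous.

Compute f^{-1}(U) for each U ∈ τ_Y:
  U = ∅: f^{-1}(U) = ∅ ∈ τ_X ✓.
  U = {60}: f^{-1}(U) = {i, j, k} ∉ τ_X ✗.
  U = {62}: f^{-1}(U) = ∅ ∈ τ_X ✓.
  U = {60, 62}: f^{-1}(U) = {i, j, k} ∉ τ_X ✗.
  U = {60, 61, 62}: f^{-1}(U) = {i, j, k, l} ∈ τ_X ✓.
Found U = {60} with f^{-1}(U) = {i, j, k} not in τ_X. Therefore f is NOT continuous.


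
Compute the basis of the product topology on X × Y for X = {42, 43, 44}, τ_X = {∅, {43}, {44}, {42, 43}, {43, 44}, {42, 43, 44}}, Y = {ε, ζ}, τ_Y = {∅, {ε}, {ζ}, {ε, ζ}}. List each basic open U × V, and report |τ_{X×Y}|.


Basis B = {∅ × ∅, {43} × {ε}, {43} × {ζ}, {44} × {ε}, {44} × {ζ}, {42, 43} × {ε}, {42, 43} × {ζ}, {43} × {ε, ζ}, {43, 44} × {ε}, {43, 44} × {ζ}, {44} × {ε, ζ}, {42, 43, 44} × {ε}, {42, 43, 44} × {ζ}, {42, 43} × {ε, ζ}, {43, 44} × {ε, ζ}, {42, 43, 44} × {ε, ζ}}; |τ_{X×Y}| = 36.

Enumerate products U × V with U ∈ τ_X, V ∈ τ_Y (deduplicated):
  ∅ × ∅ = {} (∅)
  {43} × {ε} = {(43,ε)}
  {43} × {ζ} = {(43,ζ)}
  {44} × {ε} = {(44,ε)}
  {44} × {ζ} = {(44,ζ)}
  {42, 43} × {ε} = {(42,ε), (43,ε)}
  {42, 43} × {ζ} = {(42,ζ), (43,ζ)}
  {43} × {ε, ζ} = {(43,ε), (43,ζ)}
  {43, 44} × {ε} = {(43,ε), (44,ε)}
  {43, 44} × {ζ} = {(43,ζ), (44,ζ)}
  {44} × {ε, ζ} = {(44,ε), (44,ζ)}
  {42, 43, 44} × {ε} = {(42,ε), (43,ε), (44,ε)}
  {42, 43, 44} × {ζ} = {(42,ζ), (43,ζ), (44,ζ)}
  {42, 43} × {ε, ζ} = {(42,ε), (42,ζ), (43,ε), (43,ζ)}
  {43, 44} × {ε, ζ} = {(43,ε), (43,ζ), (44,ε), (44,ζ)}
  {42, 43, 44} × {ε, ζ} = {(42,ε), (42,ζ), (43,ε), (43,ζ), (44,ε), (44,ζ)}
These 16 distinct sets form the basis B.
Close under arbitrary unions to get τ_{X×Y}; counting gives |τ_{X×Y}| = 36.


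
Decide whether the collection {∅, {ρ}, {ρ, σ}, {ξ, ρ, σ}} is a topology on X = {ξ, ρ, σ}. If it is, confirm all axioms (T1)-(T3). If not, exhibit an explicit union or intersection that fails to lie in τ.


τ IS a topology on X.

Axiom (T1): ∅ ∈ τ? Yes; X ∈ τ? Yes.
Axiom (T2/T3): check pairwise unions and intersections of members of τ.
All pairwise intersections and unions checked — each lies in τ. Therefore τ satisfies (T1), (T2), (T3): it IS a topology on X.


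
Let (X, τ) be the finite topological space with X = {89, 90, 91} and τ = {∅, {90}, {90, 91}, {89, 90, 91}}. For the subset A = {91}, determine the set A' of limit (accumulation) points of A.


A' = {89}

For each x ∈ X, list the open sets U ∈ τ with x ∈ U, then check whether U ∩ (A ∖ {x}) ≠ ∅ for every such U.
  x = 89: opens ∋ x are {89, 90, 91}; each meets A ∖ {89}, so x IS a limit point.
  x = 90: open {90} ∋ x has {90} ∩ (A ∖ {90}) = ∅, so x is NOT a limit point.
  x = 91: open {90, 91} ∋ x has {90, 91} ∩ (A ∖ {91}) = ∅, so x is NOT a limit point.
Collecting: A' = {89}.


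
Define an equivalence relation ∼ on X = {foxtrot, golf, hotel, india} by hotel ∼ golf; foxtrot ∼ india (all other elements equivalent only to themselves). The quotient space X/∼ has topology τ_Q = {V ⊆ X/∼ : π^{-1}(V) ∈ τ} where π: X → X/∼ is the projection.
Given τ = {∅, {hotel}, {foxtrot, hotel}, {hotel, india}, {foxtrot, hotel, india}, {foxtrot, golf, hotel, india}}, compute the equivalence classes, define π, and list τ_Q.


X/∼ = {[foxtrot=india], [golf=hotel]}; |τ_Q| = 2.

Equivalence classes: [foxtrot=india], [golf=hotel].
Quotient map π: X → X/∼ sends foxtrot ↦ [foxtrot=india], golf ↦ [golf=hotel], hotel ↦ [golf=hotel], india ↦ [foxtrot=india].
For each subset V ⊆ X/∼, compute π^{-1}(V) ⊆ X and check whether π^{-1}(V) ∈ τ. V is open in τ_Q iff π^{-1}(V) ∈ τ.
  V = {}: π^{-1}(V) = ∅ ∈ τ ✓.
  V = {[foxtrot=india]}: π^{-1}(V) = {foxtrot, india} ∉ τ ✗.
  V = {[golf=hotel]}: π^{-1}(V) = {golf, hotel} ∉ τ ✗.
  V = {[foxtrot=india], [golf=hotel]}: π^{-1}(V) = {foxtrot, golf, hotel, india} ∈ τ ✓.
Open sets in the quotient: τ_Q = {{}, {[foxtrot=india], [golf=hotel]}} (2 elements).


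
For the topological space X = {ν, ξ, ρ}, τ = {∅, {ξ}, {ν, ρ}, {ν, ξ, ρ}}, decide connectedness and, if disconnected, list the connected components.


(X, τ) is disconnected; components = [{ξ}, {ν, ρ}].

Find clopen sets (U ∈ τ with X ∖ U ∈ τ):
  U = ∅, X ∖ U = {ν, ξ, ρ} — both open, so U is clopen.
  U = {ξ}, X ∖ U = {ν, ρ} — both open, so U is clopen.
  U = {ν, ρ}, X ∖ U = {ξ} — both open, so U is clopen.
  U = {ν, ξ, ρ}, X ∖ U = ∅ — both open, so U is clopen.
Nontrivial clopen(s) exist: e.g. {ν, ρ}. So (X, τ) is disconnected.
Compute connected components by grouping points that agree on all clopens:
  component: {ξ}
  component: {ν, ρ}


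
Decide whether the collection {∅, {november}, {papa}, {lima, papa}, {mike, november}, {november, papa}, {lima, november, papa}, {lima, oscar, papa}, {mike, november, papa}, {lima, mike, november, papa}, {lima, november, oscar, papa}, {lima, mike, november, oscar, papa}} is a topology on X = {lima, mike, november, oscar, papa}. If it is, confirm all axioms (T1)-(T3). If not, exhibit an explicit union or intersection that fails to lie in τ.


τ IS a topology on X.

Axiom (T1): ∅ ∈ τ? Yes; X ∈ τ? Yes.
Axiom (T2/T3): check pairwise unions and intersections of members of τ.
All pairwise intersections and unions checked — each lies in τ. Therefore τ satisfies (T1), (T2), (T3): it IS a topology on X.


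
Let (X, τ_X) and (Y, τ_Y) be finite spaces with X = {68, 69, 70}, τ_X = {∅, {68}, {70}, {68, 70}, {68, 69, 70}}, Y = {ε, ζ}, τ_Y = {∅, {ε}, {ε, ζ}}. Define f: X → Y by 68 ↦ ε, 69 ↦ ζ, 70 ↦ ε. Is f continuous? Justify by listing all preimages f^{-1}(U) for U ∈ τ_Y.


f IS continuous.

Compute f^{-1}(U) for each U ∈ τ_Y:
  U = ∅: f^{-1}(U) = ∅ ∈ τ_X ✓.
  U = {ε}: f^{-1}(U) = {68, 70} ∈ τ_X ✓.
  U = {ε, ζ}: f^{-1}(U) = {68, 69, 70} ∈ τ_X ✓.
Every preimage lies in τ_X, so f IS continuous.


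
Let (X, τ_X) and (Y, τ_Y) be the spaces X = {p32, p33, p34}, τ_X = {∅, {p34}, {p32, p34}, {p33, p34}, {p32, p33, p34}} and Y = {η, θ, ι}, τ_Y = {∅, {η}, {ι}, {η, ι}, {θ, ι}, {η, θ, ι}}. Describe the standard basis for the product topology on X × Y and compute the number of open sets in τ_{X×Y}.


Basis B = {∅ × ∅, {p34} × {η}, {p34} × {ι}, {p32, p34} × {η}, {p32, p34} × {ι}, {p33, p34} × {η}, {p33, p34} × {ι}, {p34} × {η, ι}, {p34} × {θ, ι}, {p32, p33, p34} × {η}, {p32, p33, p34} × {ι}, {p34} × {η, θ, ι}, {p32, p34} × {η, ι}, {p32, p34} × {θ, ι}, {p33, p34} × {η, ι}, {p33, p34} × {θ, ι}, {p32, p34} × {η, θ, ι}, {p32, p33, p34} × {η, ι}, {p32, p33, p34} × {θ, ι}, {p33, p34} × {η, θ, ι}, {p32, p33, p34} × {η, θ, ι}}; |τ_{X×Y}| = 70.

Enumerate products U × V with U ∈ τ_X, V ∈ τ_Y (deduplicated):
  ∅ × ∅ = {} (∅)
  {p34} × {η} = {(p34,η)}
  {p34} × {ι} = {(p34,ι)}
  {p32, p34} × {η} = {(p32,η), (p34,η)}
  {p32, p34} × {ι} = {(p32,ι), (p34,ι)}
  {p33, p34} × {η} = {(p33,η), (p34,η)}
  {p33, p34} × {ι} = {(p33,ι), (p34,ι)}
  {p34} × {η, ι} = {(p34,η), (p34,ι)}
  {p34} × {θ, ι} = {(p34,θ), (p34,ι)}
  {p32, p33, p34} × {η} = {(p32,η), (p33,η), (p34,η)}
  {p32, p33, p34} × {ι} = {(p32,ι), (p33,ι), (p34,ι)}
  {p34} × {η, θ, ι} = {(p34,η), (p34,θ), (p34,ι)}
  {p32, p34} × {η, ι} = {(p32,η), (p32,ι), (p34,η), (p34,ι)}
  {p32, p34} × {θ, ι} = {(p32,θ), (p32,ι), (p34,θ), (p34,ι)}
  {p33, p34} × {η, ι} = {(p33,η), (p33,ι), (p34,η), (p34,ι)}
  {p33, p34} × {θ, ι} = {(p33,θ), (p33,ι), (p34,θ), (p34,ι)}
  {p32, p34} × {η, θ, ι} = {(p32,η), (p32,θ), (p32,ι), (p34,η), (p34,θ), (p34,ι)}
  {p32, p33, p34} × {η, ι} = {(p32,η), (p32,ι), (p33,η), (p33,ι), (p34,η), (p34,ι)}
  {p32, p33, p34} × {θ, ι} = {(p32,θ), (p32,ι), (p33,θ), (p33,ι), (p34,θ), (p34,ι)}
  {p33, p34} × {η, θ, ι} = {(p33,η), (p33,θ), (p33,ι), (p34,η), (p34,θ), (p34,ι)}
  {p32, p33, p34} × {η, θ, ι} = {(p32,η), (p32,θ), (p32,ι), (p33,η), (p33,θ), (p33,ι), (p34,η), (p34,θ), (p34,ι)}
These 21 distinct sets form the basis B.
Close under arbitrary unions to get τ_{X×Y}; counting gives |τ_{X×Y}| = 70.


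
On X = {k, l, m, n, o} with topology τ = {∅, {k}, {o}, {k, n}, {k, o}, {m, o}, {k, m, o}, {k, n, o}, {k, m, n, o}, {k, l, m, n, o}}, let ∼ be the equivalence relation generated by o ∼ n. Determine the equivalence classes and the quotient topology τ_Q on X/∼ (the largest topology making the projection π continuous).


X/∼ = {[k], [l], [m], [n=o]}; |τ_Q| = 5.

Equivalence classes: [k], [l], [m], [n=o].
Quotient map π: X → X/∼ sends k ↦ [k], l ↦ [l], m ↦ [m], n ↦ [n=o], o ↦ [n=o].
For each subset V ⊆ X/∼, compute π^{-1}(V) ⊆ X and check whether π^{-1}(V) ∈ τ. V is open in τ_Q iff π^{-1}(V) ∈ τ.
  V = {}: π^{-1}(V) = ∅ ∈ τ ✓.
  V = {[k]}: π^{-1}(V) = {k} ∈ τ ✓.
  V = {[l]}: π^{-1}(V) = {l} ∉ τ ✗.
  V = {[k], [l]}: π^{-1}(V) = {k, l} ∉ τ ✗.
  V = {[m]}: π^{-1}(V) = {m} ∉ τ ✗.
  V = {[k], [m]}: π^{-1}(V) = {k, m} ∉ τ ✗.
  V = {[l], [m]}: π^{-1}(V) = {l, m} ∉ τ ✗.
  V = {[k], [l], [m]}: π^{-1}(V) = {k, l, m} ∉ τ ✗.
  V = {[n=o]}: π^{-1}(V) = {n, o} ∉ τ ✗.
  V = {[k], [n=o]}: π^{-1}(V) = {k, n, o} ∈ τ ✓.
  V = {[l], [n=o]}: π^{-1}(V) = {l, n, o} ∉ τ ✗.
  V = {[k], [l], [n=o]}: π^{-1}(V) = {k, l, n, o} ∉ τ ✗.
  V = {[m], [n=o]}: π^{-1}(V) = {m, n, o} ∉ τ ✗.
  V = {[k], [m], [n=o]}: π^{-1}(V) = {k, m, n, o} ∈ τ ✓.
  V = {[l], [m], [n=o]}: π^{-1}(V) = {l, m, n, o} ∉ τ ✗.
  V = {[k], [l], [m], [n=o]}: π^{-1}(V) = {k, l, m, n, o} ∈ τ ✓.
Open sets in the quotient: τ_Q = {{}, {[k]}, {[k], [n=o]}, {[k], [m], [n=o]}, {[k], [l], [m], [n=o]}} (5 elements).


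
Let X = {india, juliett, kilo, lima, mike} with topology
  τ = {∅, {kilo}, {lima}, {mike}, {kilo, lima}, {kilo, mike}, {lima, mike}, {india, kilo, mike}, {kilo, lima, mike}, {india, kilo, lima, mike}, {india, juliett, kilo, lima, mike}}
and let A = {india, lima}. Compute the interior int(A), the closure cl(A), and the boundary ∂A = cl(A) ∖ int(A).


int(A) = {lima}, cl(A) = {india, juliett, lima}, ∂A = {india, juliett}.

Closed sets in (X, τ) are complements of opens:
  closed(X, τ) = {∅, {juliett}, {india, juliett}, {juliett, lima}, {india, juliett, kilo}, {india, juliett, lima}, {india, juliett, mike}, {india, juliett, kilo, lima}, {india, juliett, kilo, mike}, {india, juliett, lima, mike}, {india, juliett, kilo, lima, mike}}.
int(A) = ⋃ {U ∈ τ : U ⊆ A}. Opens contained in A: ∅, {lima}.
Taking the union of these: int(A) = {lima}.
cl(A) = ⋂ {C closed : A ⊆ C}. Closed sets containing A: {india, juliett, lima}, {india, juliett, kilo, lima}, {india, juliett, lima, mike}, {india, juliett, kilo, lima, mike}.
Intersecting these: cl(A) = {india, juliett, lima}.
∂A = cl(A) ∖ int(A) = {india, juliett, lima} ∖ {lima} = {india, juliett}.


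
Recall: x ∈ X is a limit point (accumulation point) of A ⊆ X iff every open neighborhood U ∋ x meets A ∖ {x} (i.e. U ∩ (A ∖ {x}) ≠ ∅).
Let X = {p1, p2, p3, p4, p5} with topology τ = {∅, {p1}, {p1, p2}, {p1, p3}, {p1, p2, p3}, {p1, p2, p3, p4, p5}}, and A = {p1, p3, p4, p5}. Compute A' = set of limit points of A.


A' = {p2, p3, p4, p5}

For each x ∈ X, list the open sets U ∈ τ with x ∈ U, then check whether U ∩ (A ∖ {x}) ≠ ∅ for every such U.
  x = p1: open {p1} ∋ x has {p1} ∩ (A ∖ {p1}) = ∅, so x is NOT a limit point.
  x = p2: opens ∋ x are {p1, p2}, {p1, p2, p3}, {p1, p2, p3, p4, p5}; each meets A ∖ {p2}, so x IS a limit point.
  x = p3: opens ∋ x are {p1, p3}, {p1, p2, p3}, {p1, p2, p3, p4, p5}; each meets A ∖ {p3}, so x IS a limit point.
  x = p4: opens ∋ x are {p1, p2, p3, p4, p5}; each meets A ∖ {p4}, so x IS a limit point.
  x = p5: opens ∋ x are {p1, p2, p3, p4, p5}; each meets A ∖ {p5}, so x IS a limit point.
Collecting: A' = {p2, p3, p4, p5}.


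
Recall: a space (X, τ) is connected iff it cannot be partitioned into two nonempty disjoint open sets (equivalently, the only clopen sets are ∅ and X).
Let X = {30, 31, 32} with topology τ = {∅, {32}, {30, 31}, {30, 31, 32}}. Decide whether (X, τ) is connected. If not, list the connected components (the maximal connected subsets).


(X, τ) is disconnected; components = [{32}, {30, 31}].

Find clopen sets (U ∈ τ with X ∖ U ∈ τ):
  U = ∅, X ∖ U = {30, 31, 32} — both open, so U is clopen.
  U = {32}, X ∖ U = {30, 31} — both open, so U is clopen.
  U = {30, 31}, X ∖ U = {32} — both open, so U is clopen.
  U = {30, 31, 32}, X ∖ U = ∅ — both open, so U is clopen.
Nontrivial clopen(s) exist: e.g. {32}. So (X, τ) is disconnected.
Compute connected components by grouping points that agree on all clopens:
  component: {32}
  component: {30, 31}


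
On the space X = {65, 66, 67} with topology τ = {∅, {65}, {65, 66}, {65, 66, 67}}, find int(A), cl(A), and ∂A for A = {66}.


int(A) = ∅, cl(A) = {66, 67}, ∂A = {66, 67}.

Closed sets in (X, τ) are complements of opens:
  closed(X, τ) = {∅, {67}, {66, 67}, {65, 66, 67}}.
int(A) = ⋃ {U ∈ τ : U ⊆ A}. Opens contained in A: ∅.
Taking the union of these: int(A) = ∅.
cl(A) = ⋂ {C closed : A ⊆ C}. Closed sets containing A: {66, 67}, {65, 66, 67}.
Intersecting these: cl(A) = {66, 67}.
∂A = cl(A) ∖ int(A) = {66, 67} ∖ ∅ = {66, 67}.


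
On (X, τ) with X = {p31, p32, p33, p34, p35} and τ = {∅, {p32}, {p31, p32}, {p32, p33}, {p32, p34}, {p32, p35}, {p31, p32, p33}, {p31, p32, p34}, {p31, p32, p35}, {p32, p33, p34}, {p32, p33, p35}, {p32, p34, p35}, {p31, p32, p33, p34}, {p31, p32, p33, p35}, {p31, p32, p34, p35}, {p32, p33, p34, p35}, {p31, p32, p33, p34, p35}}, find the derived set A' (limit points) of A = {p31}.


A' = ∅

For each x ∈ X, list the open sets U ∈ τ with x ∈ U, then check whether U ∩ (A ∖ {x}) ≠ ∅ for every such U.
  x = p31: open {p31, p32} ∋ x has {p31, p32} ∩ (A ∖ {p31}) = ∅, so x is NOT a limit point.
  x = p32: open {p32} ∋ x has {p32} ∩ (A ∖ {p32}) = ∅, so x is NOT a limit point.
  x = p33: open {p32, p33} ∋ x has {p32, p33} ∩ (A ∖ {p33}) = ∅, so x is NOT a limit point.
  x = p34: open {p32, p34} ∋ x has {p32, p34} ∩ (A ∖ {p34}) = ∅, so x is NOT a limit point.
  x = p35: open {p32, p35} ∋ x has {p32, p35} ∩ (A ∖ {p35}) = ∅, so x is NOT a limit point.
Collecting: A' = ∅.


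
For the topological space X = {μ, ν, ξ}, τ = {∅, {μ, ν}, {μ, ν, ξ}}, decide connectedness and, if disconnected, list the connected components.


(X, τ) is connected.

Find clopen sets (U ∈ τ with X ∖ U ∈ τ):
  U = ∅, X ∖ U = {μ, ν, ξ} — both open, so U is clopen.
  U = {μ, ν, ξ}, X ∖ U = ∅ — both open, so U is clopen.
Only trivial clopens (∅ and X) exist, so (X, τ) is connected.
Compute connected components by grouping points that agree on all clopens:
  component: {μ, ν, ξ}


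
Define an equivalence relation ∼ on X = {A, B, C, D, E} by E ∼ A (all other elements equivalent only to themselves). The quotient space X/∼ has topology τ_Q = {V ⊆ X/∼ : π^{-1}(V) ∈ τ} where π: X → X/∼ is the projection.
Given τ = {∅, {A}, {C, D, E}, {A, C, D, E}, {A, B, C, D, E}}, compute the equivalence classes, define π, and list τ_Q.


X/∼ = {[A=E], [B], [C], [D]}; |τ_Q| = 3.

Equivalence classes: [A=E], [B], [C], [D].
Quotient map π: X → X/∼ sends A ↦ [A=E], B ↦ [B], C ↦ [C], D ↦ [D], E ↦ [A=E].
For each subset V ⊆ X/∼, compute π^{-1}(V) ⊆ X and check whether π^{-1}(V) ∈ τ. V is open in τ_Q iff π^{-1}(V) ∈ τ.
  V = {}: π^{-1}(V) = ∅ ∈ τ ✓.
  V = {[A=E]}: π^{-1}(V) = {A, E} ∉ τ ✗.
  V = {[B]}: π^{-1}(V) = {B} ∉ τ ✗.
  V = {[A=E], [B]}: π^{-1}(V) = {A, B, E} ∉ τ ✗.
  V = {[C]}: π^{-1}(V) = {C} ∉ τ ✗.
  V = {[A=E], [C]}: π^{-1}(V) = {A, C, E} ∉ τ ✗.
  V = {[B], [C]}: π^{-1}(V) = {B, C} ∉ τ ✗.
  V = {[A=E], [B], [C]}: π^{-1}(V) = {A, B, C, E} ∉ τ ✗.
  V = {[D]}: π^{-1}(V) = {D} ∉ τ ✗.
  V = {[A=E], [D]}: π^{-1}(V) = {A, D, E} ∉ τ ✗.
  V = {[B], [D]}: π^{-1}(V) = {B, D} ∉ τ ✗.
  V = {[A=E], [B], [D]}: π^{-1}(V) = {A, B, D, E} ∉ τ ✗.
  V = {[C], [D]}: π^{-1}(V) = {C, D} ∉ τ ✗.
  V = {[A=E], [C], [D]}: π^{-1}(V) = {A, C, D, E} ∈ τ ✓.
  V = {[B], [C], [D]}: π^{-1}(V) = {B, C, D} ∉ τ ✗.
  V = {[A=E], [B], [C], [D]}: π^{-1}(V) = {A, B, C, D, E} ∈ τ ✓.
Open sets in the quotient: τ_Q = {{}, {[A=E], [C], [D]}, {[A=E], [B], [C], [D]}} (3 elements).


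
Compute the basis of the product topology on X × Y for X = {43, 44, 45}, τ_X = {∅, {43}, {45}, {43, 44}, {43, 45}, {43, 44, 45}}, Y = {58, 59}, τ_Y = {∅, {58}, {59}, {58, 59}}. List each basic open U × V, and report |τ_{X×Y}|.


Basis B = {∅ × ∅, {43} × {58}, {43} × {59}, {45} × {58}, {45} × {59}, {43} × {58, 59}, {43, 44} × {58}, {43, 45} × {58}, {43, 44} × {59}, {43, 45} × {59}, {45} × {58, 59}, {43, 44, 45} × {58}, {43, 44, 45} × {59}, {43, 44} × {58, 59}, {43, 45} × {58, 59}, {43, 44, 45} × {58, 59}}; |τ_{X×Y}| = 36.

Enumerate products U × V with U ∈ τ_X, V ∈ τ_Y (deduplicated):
  ∅ × ∅ = {} (∅)
  {43} × {58} = {(43,58)}
  {43} × {59} = {(43,59)}
  {45} × {58} = {(45,58)}
  {45} × {59} = {(45,59)}
  {43} × {58, 59} = {(43,58), (43,59)}
  {43, 44} × {58} = {(43,58), (44,58)}
  {43, 45} × {58} = {(43,58), (45,58)}
  {43, 44} × {59} = {(43,59), (44,59)}
  {43, 45} × {59} = {(43,59), (45,59)}
  {45} × {58, 59} = {(45,58), (45,59)}
  {43, 44, 45} × {58} = {(43,58), (44,58), (45,58)}
  {43, 44, 45} × {59} = {(43,59), (44,59), (45,59)}
  {43, 44} × {58, 59} = {(43,58), (43,59), (44,58), (44,59)}
  {43, 45} × {58, 59} = {(43,58), (43,59), (45,58), (45,59)}
  {43, 44, 45} × {58, 59} = {(43,58), (43,59), (44,58), (44,59), (45,58), (45,59)}
These 16 distinct sets form the basis B.
Close under arbitrary unions to get τ_{X×Y}; counting gives |τ_{X×Y}| = 36.


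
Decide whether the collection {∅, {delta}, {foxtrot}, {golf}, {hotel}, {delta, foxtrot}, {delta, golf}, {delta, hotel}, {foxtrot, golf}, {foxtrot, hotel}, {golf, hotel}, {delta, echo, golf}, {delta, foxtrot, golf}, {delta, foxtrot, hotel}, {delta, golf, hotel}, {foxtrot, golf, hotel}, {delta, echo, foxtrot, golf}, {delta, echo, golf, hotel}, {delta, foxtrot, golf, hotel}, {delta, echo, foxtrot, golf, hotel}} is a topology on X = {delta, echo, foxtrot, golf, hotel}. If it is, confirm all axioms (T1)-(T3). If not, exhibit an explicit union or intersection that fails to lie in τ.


τ IS a topology on X.

Axiom (T1): ∅ ∈ τ? Yes; X ∈ τ? Yes.
Axiom (T2/T3): check pairwise unions and intersections of members of τ.
All pairwise intersections and unions checked — each lies in τ. Therefore τ satisfies (T1), (T2), (T3): it IS a topology on X.


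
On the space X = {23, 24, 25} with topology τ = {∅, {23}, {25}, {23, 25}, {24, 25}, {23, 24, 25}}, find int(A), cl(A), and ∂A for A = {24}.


int(A) = ∅, cl(A) = {24}, ∂A = {24}.

Closed sets in (X, τ) are complements of opens:
  closed(X, τ) = {∅, {23}, {24}, {23, 24}, {24, 25}, {23, 24, 25}}.
int(A) = ⋃ {U ∈ τ : U ⊆ A}. Opens contained in A: ∅.
Taking the union of these: int(A) = ∅.
cl(A) = ⋂ {C closed : A ⊆ C}. Closed sets containing A: {24}, {23, 24}, {24, 25}, {23, 24, 25}.
Intersecting these: cl(A) = {24}.
∂A = cl(A) ∖ int(A) = {24} ∖ ∅ = {24}.


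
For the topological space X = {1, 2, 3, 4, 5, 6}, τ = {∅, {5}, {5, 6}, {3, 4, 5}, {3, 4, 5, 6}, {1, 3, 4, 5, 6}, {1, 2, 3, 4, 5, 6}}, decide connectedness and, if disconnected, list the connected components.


(X, τ) is connected.

Find clopen sets (U ∈ τ with X ∖ U ∈ τ):
  U = ∅, X ∖ U = {1, 2, 3, 4, 5, 6} — both open, so U is clopen.
  U = {1, 2, 3, 4, 5, 6}, X ∖ U = ∅ — both open, so U is clopen.
Only trivial clopens (∅ and X) exist, so (X, τ) is connected.
Compute connected components by grouping points that agree on all clopens:
  component: {1, 2, 3, 4, 5, 6}


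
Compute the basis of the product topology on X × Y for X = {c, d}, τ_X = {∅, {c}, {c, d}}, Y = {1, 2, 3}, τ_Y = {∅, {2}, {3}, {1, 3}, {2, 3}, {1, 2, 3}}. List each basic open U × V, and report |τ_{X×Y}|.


Basis B = {∅ × ∅, {c} × {2}, {c} × {3}, {c} × {1, 3}, {c} × {2, 3}, {c, d} × {2}, {c, d} × {3}, {c} × {1, 2, 3}, {c, d} × {1, 3}, {c, d} × {2, 3}, {c, d} × {1, 2, 3}}; |τ_{X×Y}| = 18.

Enumerate products U × V with U ∈ τ_X, V ∈ τ_Y (deduplicated):
  ∅ × ∅ = {} (∅)
  {c} × {2} = {(c,2)}
  {c} × {3} = {(c,3)}
  {c} × {1, 3} = {(c,1), (c,3)}
  {c} × {2, 3} = {(c,2), (c,3)}
  {c, d} × {2} = {(c,2), (d,2)}
  {c, d} × {3} = {(c,3), (d,3)}
  {c} × {1, 2, 3} = {(c,1), (c,2), (c,3)}
  {c, d} × {1, 3} = {(c,1), (c,3), (d,1), (d,3)}
  {c, d} × {2, 3} = {(c,2), (c,3), (d,2), (d,3)}
  {c, d} × {1, 2, 3} = {(c,1), (c,2), (c,3), (d,1), (d,2), (d,3)}
These 11 distinct sets form the basis B.
Close under arbitrary unions to get τ_{X×Y}; counting gives |τ_{X×Y}| = 18.


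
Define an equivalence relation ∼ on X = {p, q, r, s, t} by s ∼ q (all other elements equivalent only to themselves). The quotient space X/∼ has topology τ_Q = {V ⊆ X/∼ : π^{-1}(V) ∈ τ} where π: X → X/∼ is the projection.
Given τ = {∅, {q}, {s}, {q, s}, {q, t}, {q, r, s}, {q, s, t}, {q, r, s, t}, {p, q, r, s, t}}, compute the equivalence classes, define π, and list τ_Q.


X/∼ = {[p], [q=s], [r], [t]}; |τ_Q| = 6.

Equivalence classes: [p], [q=s], [r], [t].
Quotient map π: X → X/∼ sends p ↦ [p], q ↦ [q=s], r ↦ [r], s ↦ [q=s], t ↦ [t].
For each subset V ⊆ X/∼, compute π^{-1}(V) ⊆ X and check whether π^{-1}(V) ∈ τ. V is open in τ_Q iff π^{-1}(V) ∈ τ.
  V = {}: π^{-1}(V) = ∅ ∈ τ ✓.
  V = {[p]}: π^{-1}(V) = {p} ∉ τ ✗.
  V = {[q=s]}: π^{-1}(V) = {q, s} ∈ τ ✓.
  V = {[p], [q=s]}: π^{-1}(V) = {p, q, s} ∉ τ ✗.
  V = {[r]}: π^{-1}(V) = {r} ∉ τ ✗.
  V = {[p], [r]}: π^{-1}(V) = {p, r} ∉ τ ✗.
  V = {[q=s], [r]}: π^{-1}(V) = {q, r, s} ∈ τ ✓.
  V = {[p], [q=s], [r]}: π^{-1}(V) = {p, q, r, s} ∉ τ ✗.
  V = {[t]}: π^{-1}(V) = {t} ∉ τ ✗.
  V = {[p], [t]}: π^{-1}(V) = {p, t} ∉ τ ✗.
  V = {[q=s], [t]}: π^{-1}(V) = {q, s, t} ∈ τ ✓.
  V = {[p], [q=s], [t]}: π^{-1}(V) = {p, q, s, t} ∉ τ ✗.
  V = {[r], [t]}: π^{-1}(V) = {r, t} ∉ τ ✗.
  V = {[p], [r], [t]}: π^{-1}(V) = {p, r, t} ∉ τ ✗.
  V = {[q=s], [r], [t]}: π^{-1}(V) = {q, r, s, t} ∈ τ ✓.
  V = {[p], [q=s], [r], [t]}: π^{-1}(V) = {p, q, r, s, t} ∈ τ ✓.
Open sets in the quotient: τ_Q = {{}, {[q=s]}, {[q=s], [r]}, {[q=s], [t]}, {[q=s], [r], [t]}, {[p], [q=s], [r], [t]}} (6 elements).
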